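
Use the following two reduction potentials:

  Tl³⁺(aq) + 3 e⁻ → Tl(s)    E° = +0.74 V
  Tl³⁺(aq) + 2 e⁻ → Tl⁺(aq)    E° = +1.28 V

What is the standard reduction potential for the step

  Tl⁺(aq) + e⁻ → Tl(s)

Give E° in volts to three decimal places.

Sequential free energies add, so n₃E°₃ = n₁E°₁ + n₂E°₂.
With n₃ = 3, and the known step contributing 2×(+1.28) V, the unknown satisfies 1·E° = 3×(+0.74) − 2×(+1.28) = -0.340.
E° = -0.340 / 1 = -0.340 V.

-0.340 V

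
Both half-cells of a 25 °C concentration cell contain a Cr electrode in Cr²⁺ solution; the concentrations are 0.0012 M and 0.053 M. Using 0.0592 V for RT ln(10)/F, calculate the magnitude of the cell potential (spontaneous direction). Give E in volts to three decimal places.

+0.049 V

For a concentration cell E°cell = 0. The 0.053 M side is the cathode (reduction is favoured where [Cr²⁺] is higher).
With n = 2, E = −(0.0592/2) log([Cr²⁺]ₐₙ/[Cr²⁺]꜀ₐₜ) = −(0.0592/2) log(0.0012/0.053) = −(0.0592/2)(-1.645) = +0.049 V.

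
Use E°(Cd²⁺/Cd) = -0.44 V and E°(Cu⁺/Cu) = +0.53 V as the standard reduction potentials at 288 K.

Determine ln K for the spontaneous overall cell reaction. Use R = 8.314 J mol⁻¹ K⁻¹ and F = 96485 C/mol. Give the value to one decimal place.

78.2

Cathode: Cu⁺/Cu; anode: Cd²⁺/Cd. E°cell = (+0.53) − (-0.44) = +0.97 V, with n = 2.
ΔG° = −nFE° = −RT ln K, so ln K = nFE°/(RT) = (2)(96485)(+0.97) / ((8.314)(288)) = 78.173.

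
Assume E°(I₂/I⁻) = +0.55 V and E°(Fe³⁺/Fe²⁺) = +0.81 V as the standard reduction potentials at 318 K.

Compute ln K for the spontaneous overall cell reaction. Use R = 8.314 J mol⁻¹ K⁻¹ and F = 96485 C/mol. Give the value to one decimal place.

19.0

Cathode: Fe³⁺/Fe²⁺; anode: I₂/I⁻. E°cell = (+0.81) − (+0.55) = +0.26 V, with n = 2.
ΔG° = −nFE° = −RT ln K, so ln K = nFE°/(RT) = (2)(96485)(+0.26) / ((8.314)(318)) = 18.977.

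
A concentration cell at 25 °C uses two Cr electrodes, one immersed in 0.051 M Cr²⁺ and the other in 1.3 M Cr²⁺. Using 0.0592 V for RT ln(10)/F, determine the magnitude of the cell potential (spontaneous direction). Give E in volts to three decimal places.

For a concentration cell E°cell = 0. The 1.3 M side is the cathode (reduction is favoured where [Cr²⁺] is higher).
With n = 2, E = −(0.0592/2) log([Cr²⁺]ₐₙ/[Cr²⁺]꜀ₐₜ) = −(0.0592/2) log(0.051/1.3) = −(0.0592/2)(-1.406) = +0.042 V.

+0.042 V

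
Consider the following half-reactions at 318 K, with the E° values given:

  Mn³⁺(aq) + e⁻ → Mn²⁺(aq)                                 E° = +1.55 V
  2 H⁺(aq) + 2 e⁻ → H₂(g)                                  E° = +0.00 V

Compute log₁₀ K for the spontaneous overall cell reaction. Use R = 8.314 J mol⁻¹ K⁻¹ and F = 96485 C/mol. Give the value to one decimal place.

49.1

Cathode: Mn³⁺/Mn²⁺; anode: H⁺/H₂. E°cell = (+1.55) − (+0.00) = +1.55 V, with n = 2.
ΔG° = −nFE° = −RT ln K, so ln K = nFE°/(RT) = (2)(96485)(+1.55) / ((8.314)(318)) = 113.132.
log₁₀ K = 113.132 / ln 10 = 49.1.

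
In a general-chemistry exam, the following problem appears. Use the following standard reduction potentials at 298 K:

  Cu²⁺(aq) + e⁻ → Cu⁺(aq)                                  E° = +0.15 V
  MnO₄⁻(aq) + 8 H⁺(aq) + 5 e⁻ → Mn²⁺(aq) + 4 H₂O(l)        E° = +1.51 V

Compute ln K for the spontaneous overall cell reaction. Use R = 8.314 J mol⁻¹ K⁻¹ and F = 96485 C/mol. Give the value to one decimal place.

264.8

Cathode: MnO₄⁻/Mn²⁺; anode: Cu²⁺/Cu⁺. E°cell = (+1.51) − (+0.15) = +1.36 V, with n = 5.
ΔG° = −nFE° = −RT ln K, so ln K = nFE°/(RT) = (5)(96485)(+1.36) / ((8.314)(298)) = 264.815.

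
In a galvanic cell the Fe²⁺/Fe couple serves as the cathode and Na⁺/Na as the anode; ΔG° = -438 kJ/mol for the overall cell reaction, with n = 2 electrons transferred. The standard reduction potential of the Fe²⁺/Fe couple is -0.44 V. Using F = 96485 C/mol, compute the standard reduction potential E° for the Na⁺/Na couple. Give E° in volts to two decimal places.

E°cell = −ΔG°/(nF) = −(-438×10³)/((2)(96485)) = +2.270 V.
Since Fe²⁺/Fe is the cathode and Na⁺/Na the anode, E°cell = E°(Fe²⁺/Fe) − E°(Na⁺/Na).
So E°(Na⁺/Na) = E°(Fe²⁺/Fe) − E°cell = (-0.44) − (+2.270) = -2.71 V.

-2.71 V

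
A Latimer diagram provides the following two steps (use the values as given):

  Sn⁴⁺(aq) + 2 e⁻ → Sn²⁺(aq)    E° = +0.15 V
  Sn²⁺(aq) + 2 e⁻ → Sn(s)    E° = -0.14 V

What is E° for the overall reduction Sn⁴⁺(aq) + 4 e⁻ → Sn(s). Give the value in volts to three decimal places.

Adding the free-energy changes (−nFE°) of the two steps gives −n₃FE°₃ = −n₁FE°₁ − n₂FE°₂.
E°₃ = (2×+0.15 + 2×-0.14) / 4 = (+0.020) / 4 = +0.005 V.

+0.005 V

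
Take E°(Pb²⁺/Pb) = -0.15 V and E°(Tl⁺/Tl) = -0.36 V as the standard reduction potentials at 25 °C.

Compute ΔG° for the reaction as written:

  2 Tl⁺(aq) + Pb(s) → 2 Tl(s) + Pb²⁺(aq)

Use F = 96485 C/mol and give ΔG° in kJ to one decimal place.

As written, Tl⁺/Tl is reduced (cathode) and Pb²⁺/Pb is oxidised (anode), so E°cell = (-0.36) − (-0.15) = -0.21 V.
Balancing electrons gives n = 2.
ΔG° = −nFE° = −(2)(96485)(-0.21) = 40,524 J = +40.5 kJ.

+40.5 kJ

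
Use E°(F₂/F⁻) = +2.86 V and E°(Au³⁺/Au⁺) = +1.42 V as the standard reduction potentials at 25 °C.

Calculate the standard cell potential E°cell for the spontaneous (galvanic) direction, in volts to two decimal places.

+1.44 V

The F₂/F⁻ couple has the higher reduction potential, so it is the cathode; Au³⁺/Au⁺ is oxidised at the anode.
E°cell = E°(cathode) − E°(anode) = (+2.86) − (+1.42) = +1.44 V.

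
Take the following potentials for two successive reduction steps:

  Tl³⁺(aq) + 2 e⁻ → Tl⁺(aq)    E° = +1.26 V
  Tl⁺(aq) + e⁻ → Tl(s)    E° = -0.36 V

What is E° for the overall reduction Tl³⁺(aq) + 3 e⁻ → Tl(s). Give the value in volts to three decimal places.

Standard free energies of sequential steps add: ΔG°₃ = ΔG°₁ + ΔG°₂, so n₃E°₃ = n₁E°₁ + n₂E°₂.
E°₃ = (2×+1.26 + 1×-0.36) / 3 = (+2.160) / 3 = +0.720 V.

+0.720 V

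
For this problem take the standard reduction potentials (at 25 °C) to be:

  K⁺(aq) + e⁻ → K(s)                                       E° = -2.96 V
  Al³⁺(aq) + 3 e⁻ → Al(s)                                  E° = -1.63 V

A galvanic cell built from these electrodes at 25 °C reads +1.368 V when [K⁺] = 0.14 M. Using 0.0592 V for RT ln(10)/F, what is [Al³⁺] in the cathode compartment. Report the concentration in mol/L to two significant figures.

Al³⁺/Al is the cathode, K⁺/K the anode: E°cell = +1.33 V, n = 3.
Overall reaction: Al³⁺(aq) + 3 K(s) → Al(s) + 3 K⁺(aq); Q = [K⁺]^3/[Al³⁺]^1.
From E = E° − (0.0592/n) log Q: log Q = (E° − E)·n/0.0592 = (+1.33 − (+1.368))·3/0.0592 = -1.9257.
So 1·log[Al³⁺] = 3·log(0.14) − log Q = -2.5616 − (-1.9257) = -0.6359; [Al³⁺] = 10^(-0.6359) ≈ 0.23 M.

0.23 M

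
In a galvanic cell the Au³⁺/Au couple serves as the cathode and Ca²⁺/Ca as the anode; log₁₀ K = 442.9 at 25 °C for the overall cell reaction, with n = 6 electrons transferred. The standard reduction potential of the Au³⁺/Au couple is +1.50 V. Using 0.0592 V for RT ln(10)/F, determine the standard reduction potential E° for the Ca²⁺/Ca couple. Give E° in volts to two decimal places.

-2.87 V

E°cell = (0.0592/n)·log K = (0.0592/6)(442.9) = +4.370 V.
Since Au³⁺/Au is the cathode and Ca²⁺/Ca the anode, E°cell = E°(Au³⁺/Au) − E°(Ca²⁺/Ca).
So E°(Ca²⁺/Ca) = E°(Au³⁺/Au) − E°cell = (+1.50) − (+4.370) = -2.87 V.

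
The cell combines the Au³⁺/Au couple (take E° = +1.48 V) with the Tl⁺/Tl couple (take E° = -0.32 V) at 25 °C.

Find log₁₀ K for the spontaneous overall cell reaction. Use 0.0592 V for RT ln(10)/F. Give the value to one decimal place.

91.2

Cathode: Au³⁺/Au; anode: Tl⁺/Tl. E°cell = +1.80 V, n = 3.
log K = nE°cell / 0.0592 = (3)(+1.80) / 0.0592 = 91.2.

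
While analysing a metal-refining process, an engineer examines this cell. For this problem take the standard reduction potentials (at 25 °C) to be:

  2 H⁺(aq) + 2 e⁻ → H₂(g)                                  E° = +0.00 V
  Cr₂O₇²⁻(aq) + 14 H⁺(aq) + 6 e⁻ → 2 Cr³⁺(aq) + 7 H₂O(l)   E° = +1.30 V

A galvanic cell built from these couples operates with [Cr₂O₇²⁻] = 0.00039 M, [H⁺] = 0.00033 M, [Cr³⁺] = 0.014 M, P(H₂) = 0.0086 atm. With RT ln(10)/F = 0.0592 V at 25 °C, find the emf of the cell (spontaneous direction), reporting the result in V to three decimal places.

Cr₂O₇²⁻/Cr³⁺ is the cathode (higher E°), H⁺/H₂ the anode: E°cell = +1.30 − (+0.00) = +1.30 V, n = 6.
Overall: Cr₂O₇²⁻(aq) + 8 H⁺(aq) + 3 H₂(g) → 2 Cr³⁺(aq) + 7 H₂O(l)
Q = [Cr³⁺]^2 / ([Cr₂O₇²⁻]·[H⁺]^8·P(H₂)^3); log Q = 33.750.
E = E° − (0.0592/n) log Q = +1.30 − (0.0592/6)(33.750) = +0.967 V.

+0.967 V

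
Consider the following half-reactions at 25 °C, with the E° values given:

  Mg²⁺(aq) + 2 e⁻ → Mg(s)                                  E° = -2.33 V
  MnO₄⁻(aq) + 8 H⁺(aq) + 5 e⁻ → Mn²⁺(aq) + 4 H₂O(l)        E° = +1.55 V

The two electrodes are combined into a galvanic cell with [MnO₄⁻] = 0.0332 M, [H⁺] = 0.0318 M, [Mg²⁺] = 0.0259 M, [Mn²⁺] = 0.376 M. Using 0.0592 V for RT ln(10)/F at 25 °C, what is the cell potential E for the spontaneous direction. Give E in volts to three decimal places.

+3.773 V

MnO₄⁻/Mn²⁺ is the cathode (higher E°), Mg²⁺/Mg the anode: E°cell = +1.55 − (-2.33) = +3.88 V, n = 10.
Overall: 2 MnO₄⁻(aq) + 16 H⁺(aq) + 5 Mg(s) → 2 Mn²⁺(aq) + 8 H₂O(l) + 5 Mg²⁺(aq)
Q = [Mn²⁺]^2·[Mg²⁺]^5 / ([MnO₄⁻]^2·[H⁺]^16); log Q = 18.136.
E = E° − (0.0592/n) log Q = +3.88 − (0.0592/10)(18.136) = +3.773 V.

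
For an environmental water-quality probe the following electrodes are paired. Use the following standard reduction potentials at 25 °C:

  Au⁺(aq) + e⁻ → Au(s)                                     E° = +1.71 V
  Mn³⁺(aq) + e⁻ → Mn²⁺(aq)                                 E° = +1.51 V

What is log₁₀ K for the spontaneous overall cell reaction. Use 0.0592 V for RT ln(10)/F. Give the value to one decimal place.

Cathode: Au⁺/Au; anode: Mn³⁺/Mn²⁺. E°cell = +0.20 V, n = 1.
log K = nE°cell / 0.0592 = (1)(+0.20) / 0.0592 = 3.4.

3.4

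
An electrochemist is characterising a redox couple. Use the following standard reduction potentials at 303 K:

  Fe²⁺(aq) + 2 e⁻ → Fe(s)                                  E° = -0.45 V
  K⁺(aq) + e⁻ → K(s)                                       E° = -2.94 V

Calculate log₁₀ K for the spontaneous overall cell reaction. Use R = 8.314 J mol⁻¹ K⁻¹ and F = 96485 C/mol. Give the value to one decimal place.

82.8

Cathode: Fe²⁺/Fe; anode: K⁺/K. E°cell = (-0.45) − (-2.94) = +2.49 V, with n = 2.
ΔG° = −nFE° = −RT ln K, so ln K = nFE°/(RT) = (2)(96485)(+2.49) / ((8.314)(303)) = 190.738.
log₁₀ K = 190.738 / ln 10 = 82.8.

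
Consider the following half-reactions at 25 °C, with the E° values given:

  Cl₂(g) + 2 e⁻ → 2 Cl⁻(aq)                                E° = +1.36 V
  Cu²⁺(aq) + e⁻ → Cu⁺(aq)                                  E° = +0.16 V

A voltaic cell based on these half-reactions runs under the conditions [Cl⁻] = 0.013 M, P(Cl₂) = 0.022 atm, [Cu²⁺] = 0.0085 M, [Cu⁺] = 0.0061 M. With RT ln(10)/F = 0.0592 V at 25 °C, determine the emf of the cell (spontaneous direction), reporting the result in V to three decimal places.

+1.254 V

Cl₂/Cl⁻ is the cathode (higher E°), Cu²⁺/Cu⁺ the anode: E°cell = +1.36 − (+0.16) = +1.20 V, n = 2.
Overall: Cl₂(g) + 2 Cu⁺(aq) → 2 Cl⁻(aq) + 2 Cu²⁺(aq)
Q = [Cl⁻]^2·[Cu²⁺]^2 / (P(Cl₂)·[Cu⁺]^2); log Q = -1.826.
E = E° − (0.0592/n) log Q = +1.20 − (0.0592/2)(-1.826) = +1.254 V.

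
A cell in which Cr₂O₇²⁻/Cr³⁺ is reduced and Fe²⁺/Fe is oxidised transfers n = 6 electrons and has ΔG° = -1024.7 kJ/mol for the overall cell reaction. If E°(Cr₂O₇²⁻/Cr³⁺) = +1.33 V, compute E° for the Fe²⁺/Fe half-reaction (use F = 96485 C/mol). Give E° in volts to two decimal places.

E°cell = −ΔG°/(nF) = −(-1024.7×10³)/((6)(96485)) = +1.770 V.
Since Cr₂O₇²⁻/Cr³⁺ is the cathode and Fe²⁺/Fe the anode, E°cell = E°(Cr₂O₇²⁻/Cr³⁺) − E°(Fe²⁺/Fe).
So E°(Fe²⁺/Fe) = E°(Cr₂O₇²⁻/Cr³⁺) − E°cell = (+1.33) − (+1.770) = -0.44 V.

-0.44 V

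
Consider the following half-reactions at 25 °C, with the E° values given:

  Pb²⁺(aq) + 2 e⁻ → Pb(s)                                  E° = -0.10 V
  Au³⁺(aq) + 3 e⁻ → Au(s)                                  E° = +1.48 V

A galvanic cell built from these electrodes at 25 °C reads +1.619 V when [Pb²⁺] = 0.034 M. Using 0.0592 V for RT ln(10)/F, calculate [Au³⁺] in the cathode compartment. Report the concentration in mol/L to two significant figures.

0.59 M

Au³⁺/Au is the cathode, Pb²⁺/Pb the anode: E°cell = +1.58 V, n = 6.
Overall reaction: 2 Au³⁺(aq) + 3 Pb(s) → 2 Au(s) + 3 Pb²⁺(aq); Q = [Pb²⁺]^3/[Au³⁺]^2.
From E = E° − (0.0592/n) log Q: log Q = (E° − E)·n/0.0592 = (+1.58 − (+1.619))·6/0.0592 = -3.9527.
So 2·log[Au³⁺] = 3·log(0.034) − log Q = -4.4056 − (-3.9527) = -0.4529; log[Au³⁺] = -0.4529 / 2 = -0.2265; [Au³⁺] = 10^(-0.2265) ≈ 0.59 M.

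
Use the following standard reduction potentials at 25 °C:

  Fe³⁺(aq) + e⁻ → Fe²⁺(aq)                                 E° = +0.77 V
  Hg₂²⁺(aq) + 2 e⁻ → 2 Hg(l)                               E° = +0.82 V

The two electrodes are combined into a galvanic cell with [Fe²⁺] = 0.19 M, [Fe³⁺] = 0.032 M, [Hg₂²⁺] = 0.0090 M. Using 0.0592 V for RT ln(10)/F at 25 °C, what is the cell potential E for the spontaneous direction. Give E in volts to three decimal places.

+0.035 V

Hg₂²⁺/Hg is the cathode (higher E°), Fe³⁺/Fe²⁺ the anode: E°cell = +0.82 − (+0.77) = +0.05 V, n = 2.
Overall: Hg₂²⁺(aq) + 2 Fe²⁺(aq) → 2 Hg(l) + 2 Fe³⁺(aq)
Q = [Fe³⁺]^2 / ([Hg₂²⁺]·[Fe²⁺]^2); log Q = 0.499.
E = E° − (0.0592/n) log Q = +0.05 − (0.0592/2)(0.499) = +0.035 V.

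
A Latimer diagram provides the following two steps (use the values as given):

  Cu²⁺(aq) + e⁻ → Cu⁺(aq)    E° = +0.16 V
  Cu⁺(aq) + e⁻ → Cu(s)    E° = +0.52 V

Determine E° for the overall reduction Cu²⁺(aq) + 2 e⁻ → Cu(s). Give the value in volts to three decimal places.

+0.340 V

Adding the free-energy changes (−nFE°) of the two steps gives −n₃FE°₃ = −n₁FE°₁ − n₂FE°₂.
E°₃ = (1×+0.16 + 1×+0.52) / 2 = (+0.680) / 2 = +0.340 V.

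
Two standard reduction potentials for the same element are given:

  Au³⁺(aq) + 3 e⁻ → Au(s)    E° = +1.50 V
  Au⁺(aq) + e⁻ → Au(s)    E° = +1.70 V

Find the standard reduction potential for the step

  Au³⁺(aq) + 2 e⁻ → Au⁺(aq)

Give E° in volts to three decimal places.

Sequential free energies add, so n₃E°₃ = n₁E°₁ + n₂E°₂.
With n₃ = 3, and the known step contributing 1×(+1.70) V, the unknown satisfies 2·E° = 3×(+1.50) − 1×(+1.70) = +2.800.
E° = +2.800 / 2 = +1.400 V.

+1.400 V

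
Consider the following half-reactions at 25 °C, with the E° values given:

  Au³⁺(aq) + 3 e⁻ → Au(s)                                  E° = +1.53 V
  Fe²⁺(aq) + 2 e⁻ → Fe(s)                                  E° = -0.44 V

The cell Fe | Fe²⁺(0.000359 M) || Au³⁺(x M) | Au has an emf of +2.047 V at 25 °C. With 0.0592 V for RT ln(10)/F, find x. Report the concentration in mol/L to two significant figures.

Au³⁺/Au is the cathode, Fe²⁺/Fe the anode: E°cell = +1.97 V, n = 6.
Overall reaction: 2 Au³⁺(aq) + 3 Fe(s) → 2 Au(s) + 3 Fe²⁺(aq); Q = [Fe²⁺]^3/[Au³⁺]^2.
From E = E° − (0.0592/n) log Q: log Q = (E° − E)·n/0.0592 = (+1.97 − (+2.047))·6/0.0592 = -7.8041.
So 2·log[Au³⁺] = 3·log(0.000359) − log Q = -10.3347 − (-7.8041) = -2.5306; log[Au³⁺] = -2.5306 / 2 = -1.2653; [Au³⁺] = 10^(-1.2653) ≈ 0.054 M.

0.054 M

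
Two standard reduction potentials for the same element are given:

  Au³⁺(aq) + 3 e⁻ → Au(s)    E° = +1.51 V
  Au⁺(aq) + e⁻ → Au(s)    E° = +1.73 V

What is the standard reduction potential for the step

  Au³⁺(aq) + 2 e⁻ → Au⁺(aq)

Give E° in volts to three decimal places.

Sequential free energies add, so n₃E°₃ = n₁E°₁ + n₂E°₂.
With n₃ = 3, and the known step contributing 1×(+1.73) V, the unknown satisfies 2·E° = 3×(+1.51) − 1×(+1.73) = +2.800.
E° = +2.800 / 2 = +1.400 V.

+1.400 V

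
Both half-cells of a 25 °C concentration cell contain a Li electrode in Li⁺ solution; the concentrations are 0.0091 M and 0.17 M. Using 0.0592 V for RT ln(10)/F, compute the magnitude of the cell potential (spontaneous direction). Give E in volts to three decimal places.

For a concentration cell E°cell = 0. The 0.17 M side is the cathode (reduction is favoured where [Li⁺] is higher).
With n = 1, E = −(0.0592/1) log([Li⁺]ₐₙ/[Li⁺]꜀ₐₜ) = −(0.0592/1) log(0.0091/0.17) = −(0.0592/1)(-1.271) = +0.075 V.

+0.075 V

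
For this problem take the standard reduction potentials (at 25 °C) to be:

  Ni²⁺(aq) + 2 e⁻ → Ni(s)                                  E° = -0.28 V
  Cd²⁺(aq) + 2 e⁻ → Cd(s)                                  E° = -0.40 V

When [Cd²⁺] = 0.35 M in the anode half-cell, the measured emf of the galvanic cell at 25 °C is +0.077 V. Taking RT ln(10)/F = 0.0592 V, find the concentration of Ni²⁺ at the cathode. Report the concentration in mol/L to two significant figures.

0.012 M

Ni²⁺/Ni is the cathode, Cd²⁺/Cd the anode: E°cell = +0.12 V, n = 2.
Overall reaction: Ni²⁺(aq) + Cd(s) → Ni(s) + Cd²⁺(aq); Q = [Cd²⁺]^1/[Ni²⁺]^1.
From E = E° − (0.0592/n) log Q: log Q = (E° − E)·n/0.0592 = (+0.12 − (+0.077))·2/0.0592 = 1.4527.
So 1·log[Ni²⁺] = 1·log(0.35) − log Q = -0.4559 − (1.4527) = -1.9086; [Ni²⁺] = 10^(-1.9086) ≈ 0.012 M.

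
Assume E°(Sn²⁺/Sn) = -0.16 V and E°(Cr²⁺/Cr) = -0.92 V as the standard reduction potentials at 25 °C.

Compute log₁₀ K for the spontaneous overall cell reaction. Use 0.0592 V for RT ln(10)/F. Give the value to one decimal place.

25.7

Cathode: Sn²⁺/Sn; anode: Cr²⁺/Cr. E°cell = +0.76 V, n = 2.
log K = nE°cell / 0.0592 = (2)(+0.76) / 0.0592 = 25.7.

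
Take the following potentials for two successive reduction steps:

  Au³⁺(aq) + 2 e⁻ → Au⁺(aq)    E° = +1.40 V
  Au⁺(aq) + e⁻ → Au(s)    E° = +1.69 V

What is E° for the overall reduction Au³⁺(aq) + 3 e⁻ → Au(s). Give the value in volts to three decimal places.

Since ΔG° = −nFE° is additive over sequential reductions, n₃E°₃ = n₁E°₁ + n₂E°₂.
E°₃ = (2×+1.40 + 1×+1.69) / 3 = (+4.490) / 3 = +1.497 V.
E° values themselves are not directly additive — weighting by electron count is essential.

+1.497 V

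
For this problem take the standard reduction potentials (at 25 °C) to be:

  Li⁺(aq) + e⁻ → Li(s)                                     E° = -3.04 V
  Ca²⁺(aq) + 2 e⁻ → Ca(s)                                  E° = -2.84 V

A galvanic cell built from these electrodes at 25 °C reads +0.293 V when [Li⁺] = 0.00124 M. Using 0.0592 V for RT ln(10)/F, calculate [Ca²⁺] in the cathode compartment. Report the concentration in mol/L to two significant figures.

Ca²⁺/Ca is the cathode, Li⁺/Li the anode: E°cell = +0.20 V, n = 2.
Overall reaction: Ca²⁺(aq) + 2 Li(s) → Ca(s) + 2 Li⁺(aq); Q = [Li⁺]^2/[Ca²⁺]^1.
From E = E° − (0.0592/n) log Q: log Q = (E° − E)·n/0.0592 = (+0.20 − (+0.293))·2/0.0592 = -3.1419.
So 1·log[Ca²⁺] = 2·log(0.00124) − log Q = -5.8132 − (-3.1419) = -2.6713; [Ca²⁺] = 10^(-2.6713) ≈ 0.0021 M.

0.0021 M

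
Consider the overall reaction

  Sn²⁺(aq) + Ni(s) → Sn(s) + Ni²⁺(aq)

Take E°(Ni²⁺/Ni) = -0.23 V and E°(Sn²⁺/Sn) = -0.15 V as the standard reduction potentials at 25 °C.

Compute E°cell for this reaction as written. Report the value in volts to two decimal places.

The Sn²⁺/Sn couple has the higher reduction potential, so it is the cathode; Ni²⁺/Ni is oxidised at the anode.
E°cell = E°(cathode) − E°(anode) = (-0.15) − (-0.23) = +0.08 V.

+0.08 V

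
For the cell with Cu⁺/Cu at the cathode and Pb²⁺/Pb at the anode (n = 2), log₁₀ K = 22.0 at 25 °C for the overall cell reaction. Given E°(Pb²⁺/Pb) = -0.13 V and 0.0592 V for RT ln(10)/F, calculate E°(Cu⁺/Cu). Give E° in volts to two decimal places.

E°cell = (0.0592/n)·log K = (0.0592/2)(22.0) = +0.651 V.
Since Cu⁺/Cu is the cathode and Pb²⁺/Pb the anode, E°cell = E°(Cu⁺/Cu) − E°(Pb²⁺/Pb).
So E°(Cu⁺/Cu) = E°cell + E°(Pb²⁺/Pb) = +0.651 + (-0.13) = +0.52 V.

+0.52 V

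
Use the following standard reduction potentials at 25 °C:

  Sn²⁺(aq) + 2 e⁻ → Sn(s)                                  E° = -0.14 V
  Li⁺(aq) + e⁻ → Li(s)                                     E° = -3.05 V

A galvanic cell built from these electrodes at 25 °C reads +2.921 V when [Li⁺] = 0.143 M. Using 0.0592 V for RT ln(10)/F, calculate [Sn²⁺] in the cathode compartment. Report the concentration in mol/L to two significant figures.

Sn²⁺/Sn is the cathode, Li⁺/Li the anode: E°cell = +2.91 V, n = 2.
Overall reaction: Sn²⁺(aq) + 2 Li(s) → Sn(s) + 2 Li⁺(aq); Q = [Li⁺]^2/[Sn²⁺]^1.
From E = E° − (0.0592/n) log Q: log Q = (E° − E)·n/0.0592 = (+2.91 − (+2.921))·2/0.0592 = -0.3716.
So 1·log[Sn²⁺] = 2·log(0.143) − log Q = -1.6893 − (-0.3716) = -1.3177; [Sn²⁺] = 10^(-1.3177) ≈ 0.048 M.

0.048 M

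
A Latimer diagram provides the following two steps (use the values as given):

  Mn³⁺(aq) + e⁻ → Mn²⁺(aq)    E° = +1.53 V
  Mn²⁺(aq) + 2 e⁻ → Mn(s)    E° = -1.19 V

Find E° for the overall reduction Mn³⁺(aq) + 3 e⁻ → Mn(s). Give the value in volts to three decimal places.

-0.283 V

Adding the free-energy changes (−nFE°) of the two steps gives −n₃FE°₃ = −n₁FE°₁ − n₂FE°₂.
E°₃ = (1×+1.53 + 2×-1.19) / 3 = (-0.850) / 3 = -0.283 V.
Simply averaging or adding the two E° values would be wrong; the electron-weighted sum is required.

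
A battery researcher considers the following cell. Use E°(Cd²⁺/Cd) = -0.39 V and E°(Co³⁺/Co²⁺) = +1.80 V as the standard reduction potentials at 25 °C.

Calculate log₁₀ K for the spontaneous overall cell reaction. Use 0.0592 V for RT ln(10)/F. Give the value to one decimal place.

Cathode: Co³⁺/Co²⁺; anode: Cd²⁺/Cd. E°cell = +2.19 V, n = 2.
log K = nE°cell / 0.0592 = (2)(+2.19) / 0.0592 = 74.0.

74.0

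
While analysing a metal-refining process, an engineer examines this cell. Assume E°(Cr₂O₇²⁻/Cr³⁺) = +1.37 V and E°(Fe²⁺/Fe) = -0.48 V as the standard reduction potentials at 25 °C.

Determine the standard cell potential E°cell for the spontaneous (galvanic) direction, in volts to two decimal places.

The Cr₂O₇²⁻/Cr³⁺ couple has the higher reduction potential, so it is the cathode; Fe²⁺/Fe is oxidised at the anode.
E°cell = E°(cathode) − E°(anode) = (+1.37) − (-0.48) = +1.85 V.

+1.85 V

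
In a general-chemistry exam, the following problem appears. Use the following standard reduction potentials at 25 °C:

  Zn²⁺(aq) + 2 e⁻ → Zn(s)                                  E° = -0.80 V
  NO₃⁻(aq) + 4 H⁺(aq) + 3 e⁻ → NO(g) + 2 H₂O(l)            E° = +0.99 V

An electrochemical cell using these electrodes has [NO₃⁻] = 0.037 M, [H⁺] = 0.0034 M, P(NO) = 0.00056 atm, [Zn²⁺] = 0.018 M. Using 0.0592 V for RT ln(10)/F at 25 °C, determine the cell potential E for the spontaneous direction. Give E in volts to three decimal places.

NO₃⁻/NO is the cathode (higher E°), Zn²⁺/Zn the anode: E°cell = +0.99 − (-0.80) = +1.79 V, n = 6.
Overall: 2 NO₃⁻(aq) + 8 H⁺(aq) + 3 Zn(s) → 2 NO(g) + 4 H₂O(l) + 3 Zn²⁺(aq)
Q = P(NO)^2·[Zn²⁺]^3 / ([NO₃⁻]^2·[H⁺]^8); log Q = 10.874.
E = E° − (0.0592/n) log Q = +1.79 − (0.0592/6)(10.874) = +1.683 V.

+1.683 V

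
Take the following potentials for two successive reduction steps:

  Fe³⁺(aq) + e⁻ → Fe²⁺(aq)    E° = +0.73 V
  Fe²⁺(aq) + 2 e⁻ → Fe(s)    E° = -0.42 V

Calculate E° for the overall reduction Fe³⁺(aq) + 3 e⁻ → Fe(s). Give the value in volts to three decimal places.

-0.037 V

Adding the free-energy changes (−nFE°) of the two steps gives −n₃FE°₃ = −n₁FE°₁ − n₂FE°₂.
E°₃ = (1×+0.73 + 2×-0.42) / 3 = (-0.110) / 3 = -0.037 V.
E° values themselves are not directly additive — weighting by electron count is essential.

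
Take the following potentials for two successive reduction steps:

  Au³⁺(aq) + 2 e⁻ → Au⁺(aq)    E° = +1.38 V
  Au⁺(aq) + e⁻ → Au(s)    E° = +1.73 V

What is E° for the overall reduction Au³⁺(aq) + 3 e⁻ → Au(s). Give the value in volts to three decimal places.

Adding the free-energy changes (−nFE°) of the two steps gives −n₃FE°₃ = −n₁FE°₁ − n₂FE°₂.
E°₃ = (2×+1.38 + 1×+1.73) / 3 = (+4.490) / 3 = +1.497 V.
Simply averaging or adding the two E° values would be wrong; the electron-weighted sum is required.

+1.497 V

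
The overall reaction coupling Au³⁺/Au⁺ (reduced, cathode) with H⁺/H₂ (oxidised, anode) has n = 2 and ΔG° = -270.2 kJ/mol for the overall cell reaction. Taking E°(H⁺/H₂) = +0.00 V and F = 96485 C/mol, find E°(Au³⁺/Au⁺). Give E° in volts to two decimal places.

E°cell = −ΔG°/(nF) = −(-270.2×10³)/((2)(96485)) = +1.400 V.
Since Au³⁺/Au⁺ is the cathode and H⁺/H₂ the anode, E°cell = E°(Au³⁺/Au⁺) − E°(H⁺/H₂).
So E°(Au³⁺/Au⁺) = E°cell + E°(H⁺/H₂) = +1.400 + (+0.00) = +1.40 V.

+1.40 V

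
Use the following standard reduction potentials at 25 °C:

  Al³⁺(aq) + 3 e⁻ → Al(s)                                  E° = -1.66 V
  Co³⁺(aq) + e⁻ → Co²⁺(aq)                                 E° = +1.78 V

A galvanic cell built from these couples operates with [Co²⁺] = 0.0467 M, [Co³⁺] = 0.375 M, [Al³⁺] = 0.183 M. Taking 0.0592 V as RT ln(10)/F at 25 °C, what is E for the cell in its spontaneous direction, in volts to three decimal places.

Co³⁺/Co²⁺ is the cathode (higher E°), Al³⁺/Al the anode: E°cell = +1.78 − (-1.66) = +3.44 V, n = 3.
Overall: 3 Co³⁺(aq) + Al(s) → 3 Co²⁺(aq) + Al³⁺(aq)
Q = [Co²⁺]^3·[Al³⁺] / ([Co³⁺]^3); log Q = -3.452.
E = E° − (0.0592/n) log Q = +3.44 − (0.0592/3)(-3.452) = +3.508 V.

+3.508 V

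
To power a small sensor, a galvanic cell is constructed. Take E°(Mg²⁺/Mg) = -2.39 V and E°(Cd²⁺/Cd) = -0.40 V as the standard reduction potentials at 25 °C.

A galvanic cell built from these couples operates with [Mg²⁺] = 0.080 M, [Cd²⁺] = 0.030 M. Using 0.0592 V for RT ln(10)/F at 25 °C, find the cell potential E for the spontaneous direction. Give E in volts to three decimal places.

+1.977 V

Cd²⁺/Cd is the cathode (higher E°), Mg²⁺/Mg the anode: E°cell = -0.40 − (-2.39) = +1.99 V, n = 2.
Overall: Cd²⁺(aq) + Mg(s) → Cd(s) + Mg²⁺(aq)
Q = [Mg²⁺] / ([Cd²⁺]); log Q = 0.426.
E = E° − (0.0592/n) log Q = +1.99 − (0.0592/2)(0.426) = +1.977 V.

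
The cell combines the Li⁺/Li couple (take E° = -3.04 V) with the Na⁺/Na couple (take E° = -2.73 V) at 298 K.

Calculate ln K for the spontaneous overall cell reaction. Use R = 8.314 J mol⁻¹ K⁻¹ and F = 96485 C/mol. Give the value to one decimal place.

Cathode: Na⁺/Na; anode: Li⁺/Li. E°cell = (-2.73) − (-3.04) = +0.31 V, with n = 1.
ΔG° = −nFE° = −RT ln K, so ln K = nFE°/(RT) = (1)(96485)(+0.31) / ((8.314)(298)) = 12.072.

12.1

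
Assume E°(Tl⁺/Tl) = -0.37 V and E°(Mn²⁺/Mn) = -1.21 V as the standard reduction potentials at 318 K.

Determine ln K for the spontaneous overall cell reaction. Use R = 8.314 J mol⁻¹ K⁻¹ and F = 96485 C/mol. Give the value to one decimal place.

Cathode: Tl⁺/Tl; anode: Mn²⁺/Mn. E°cell = (-0.37) − (-1.21) = +0.84 V, with n = 2.
ΔG° = −nFE° = −RT ln K, so ln K = nFE°/(RT) = (2)(96485)(+0.84) / ((8.314)(318)) = 61.310.

61.3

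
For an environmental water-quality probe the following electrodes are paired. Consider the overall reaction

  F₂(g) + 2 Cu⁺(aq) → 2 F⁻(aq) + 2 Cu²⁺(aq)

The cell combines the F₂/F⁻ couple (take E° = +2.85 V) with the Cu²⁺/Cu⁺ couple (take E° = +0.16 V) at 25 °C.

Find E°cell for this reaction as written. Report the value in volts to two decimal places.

The F₂/F⁻ couple has the higher reduction potential, so it is the cathode; Cu²⁺/Cu⁺ is oxidised at the anode.
E°cell = E°(cathode) − E°(anode) = (+2.85) − (+0.16) = +2.69 V.

+2.69 V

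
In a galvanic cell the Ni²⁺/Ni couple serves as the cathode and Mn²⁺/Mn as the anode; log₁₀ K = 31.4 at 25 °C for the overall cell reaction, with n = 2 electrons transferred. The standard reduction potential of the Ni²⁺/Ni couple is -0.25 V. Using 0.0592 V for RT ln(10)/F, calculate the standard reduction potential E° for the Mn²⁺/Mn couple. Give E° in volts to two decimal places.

-1.18 V

E°cell = (0.0592/n)·log K = (0.0592/2)(31.4) = +0.929 V.
Since Ni²⁺/Ni is the cathode and Mn²⁺/Mn the anode, E°cell = E°(Ni²⁺/Ni) − E°(Mn²⁺/Mn).
So E°(Mn²⁺/Mn) = E°(Ni²⁺/Ni) − E°cell = (-0.25) − (+0.929) = -1.18 V.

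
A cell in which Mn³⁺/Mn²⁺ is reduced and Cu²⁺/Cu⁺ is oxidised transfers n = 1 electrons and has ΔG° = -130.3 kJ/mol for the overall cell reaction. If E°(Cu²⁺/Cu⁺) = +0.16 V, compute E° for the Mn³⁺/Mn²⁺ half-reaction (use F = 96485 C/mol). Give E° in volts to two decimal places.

+1.51 V

E°cell = −ΔG°/(nF) = −(-130.3×10³)/((1)(96485)) = +1.350 V.
Since Mn³⁺/Mn²⁺ is the cathode and Cu²⁺/Cu⁺ the anode, E°cell = E°(Mn³⁺/Mn²⁺) − E°(Cu²⁺/Cu⁺).
So E°(Mn³⁺/Mn²⁺) = E°cell + E°(Cu²⁺/Cu⁺) = +1.350 + (+0.16) = +1.51 V.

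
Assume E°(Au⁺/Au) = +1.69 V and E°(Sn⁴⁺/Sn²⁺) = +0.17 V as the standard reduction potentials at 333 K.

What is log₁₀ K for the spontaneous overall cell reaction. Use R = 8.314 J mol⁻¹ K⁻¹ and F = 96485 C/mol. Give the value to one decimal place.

Cathode: Au⁺/Au; anode: Sn⁴⁺/Sn²⁺. E°cell = (+1.69) − (+0.17) = +1.52 V, with n = 2.
ΔG° = −nFE° = −RT ln K, so ln K = nFE°/(RT) = (2)(96485)(+1.52) / ((8.314)(333)) = 105.945.
log₁₀ K = 105.945 / ln 10 = 46.0.

46.0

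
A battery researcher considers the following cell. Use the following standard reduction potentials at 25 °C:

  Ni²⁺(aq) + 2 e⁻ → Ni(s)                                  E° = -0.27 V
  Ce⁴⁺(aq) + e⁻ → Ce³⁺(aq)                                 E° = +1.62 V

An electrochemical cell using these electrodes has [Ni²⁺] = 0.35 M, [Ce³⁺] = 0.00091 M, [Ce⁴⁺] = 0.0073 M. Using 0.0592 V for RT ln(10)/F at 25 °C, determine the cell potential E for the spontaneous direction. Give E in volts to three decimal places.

+1.957 V

Ce⁴⁺/Ce³⁺ is the cathode (higher E°), Ni²⁺/Ni the anode: E°cell = +1.62 − (-0.27) = +1.89 V, n = 2.
Overall: 2 Ce⁴⁺(aq) + Ni(s) → 2 Ce³⁺(aq) + Ni²⁺(aq)
Q = [Ce³⁺]^2·[Ni²⁺] / ([Ce⁴⁺]^2); log Q = -2.264.
E = E° − (0.0592/n) log Q = +1.89 − (0.0592/2)(-2.264) = +1.957 V.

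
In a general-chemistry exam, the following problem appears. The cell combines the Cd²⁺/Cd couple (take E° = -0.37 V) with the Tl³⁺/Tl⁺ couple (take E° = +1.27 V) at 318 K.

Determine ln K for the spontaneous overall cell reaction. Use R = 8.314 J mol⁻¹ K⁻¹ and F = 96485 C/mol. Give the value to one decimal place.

119.7

Cathode: Tl³⁺/Tl⁺; anode: Cd²⁺/Cd. E°cell = (+1.27) − (-0.37) = +1.64 V, with n = 2.
ΔG° = −nFE° = −RT ln K, so ln K = nFE°/(RT) = (2)(96485)(+1.64) / ((8.314)(318)) = 119.701.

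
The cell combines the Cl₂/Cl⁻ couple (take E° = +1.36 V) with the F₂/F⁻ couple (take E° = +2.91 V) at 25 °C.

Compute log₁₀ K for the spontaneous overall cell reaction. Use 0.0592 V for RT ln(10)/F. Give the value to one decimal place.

52.4

Cathode: F₂/F⁻; anode: Cl₂/Cl⁻. E°cell = +1.55 V, n = 2.
log K = nE°cell / 0.0592 = (2)(+1.55) / 0.0592 = 52.4.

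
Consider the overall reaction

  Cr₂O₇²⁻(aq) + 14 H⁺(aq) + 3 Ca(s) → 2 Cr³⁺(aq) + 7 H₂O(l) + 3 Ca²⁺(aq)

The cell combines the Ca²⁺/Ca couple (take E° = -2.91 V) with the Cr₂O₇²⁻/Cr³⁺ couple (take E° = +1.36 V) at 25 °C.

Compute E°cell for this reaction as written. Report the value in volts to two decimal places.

The Cr₂O₇²⁻/Cr³⁺ couple has the higher reduction potential, so it is the cathode; Ca²⁺/Ca is oxidised at the anode.
E°cell = E°(cathode) − E°(anode) = (+1.36) − (-2.91) = +4.27 V.

+4.27 V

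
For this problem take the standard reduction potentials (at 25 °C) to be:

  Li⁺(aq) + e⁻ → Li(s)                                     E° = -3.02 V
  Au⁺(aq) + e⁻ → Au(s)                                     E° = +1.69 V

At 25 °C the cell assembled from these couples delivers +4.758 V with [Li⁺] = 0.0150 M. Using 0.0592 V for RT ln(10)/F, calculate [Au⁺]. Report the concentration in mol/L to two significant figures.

0.097 M

Au⁺/Au is the cathode, Li⁺/Li the anode: E°cell = +4.71 V, n = 1.
Overall reaction: Au⁺(aq) + Li(s) → Au(s) + Li⁺(aq); Q = [Li⁺]^1/[Au⁺]^1.
From E = E° − (0.0592/n) log Q: log Q = (E° − E)·n/0.0592 = (+4.71 − (+4.758))·1/0.0592 = -0.8108.
So 1·log[Au⁺] = 1·log(0.015) − log Q = -1.8239 − (-0.8108) = -1.0131; [Au⁺] = 10^(-1.0131) ≈ 0.097 M.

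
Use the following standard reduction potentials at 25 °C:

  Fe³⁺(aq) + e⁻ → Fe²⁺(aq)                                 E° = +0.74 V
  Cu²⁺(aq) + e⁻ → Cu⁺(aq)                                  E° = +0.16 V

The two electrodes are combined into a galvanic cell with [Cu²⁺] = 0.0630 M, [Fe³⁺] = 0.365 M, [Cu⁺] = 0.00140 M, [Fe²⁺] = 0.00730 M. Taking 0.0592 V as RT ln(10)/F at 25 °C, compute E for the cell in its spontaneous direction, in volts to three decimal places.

+0.583 V

Fe³⁺/Fe²⁺ is the cathode (higher E°), Cu²⁺/Cu⁺ the anode: E°cell = +0.74 − (+0.16) = +0.58 V, n = 1.
Overall: Fe³⁺(aq) + Cu⁺(aq) → Fe²⁺(aq) + Cu²⁺(aq)
Q = [Fe²⁺]·[Cu²⁺] / ([Fe³⁺]·[Cu⁺]); log Q = -0.046.
E = E° − (0.0592/n) log Q = +0.58 − (0.0592/1)(-0.046) = +0.583 V.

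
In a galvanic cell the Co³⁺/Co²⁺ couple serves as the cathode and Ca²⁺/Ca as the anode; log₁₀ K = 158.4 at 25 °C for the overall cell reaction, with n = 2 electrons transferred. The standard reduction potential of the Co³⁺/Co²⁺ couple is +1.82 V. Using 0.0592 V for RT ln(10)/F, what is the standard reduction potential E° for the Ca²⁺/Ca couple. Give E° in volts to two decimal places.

-2.87 V

E°cell = (0.0592/n)·log K = (0.0592/2)(158.4) = +4.689 V.
Since Co³⁺/Co²⁺ is the cathode and Ca²⁺/Ca the anode, E°cell = E°(Co³⁺/Co²⁺) − E°(Ca²⁺/Ca).
So E°(Ca²⁺/Ca) = E°(Co³⁺/Co²⁺) − E°cell = (+1.82) − (+4.689) = -2.87 V.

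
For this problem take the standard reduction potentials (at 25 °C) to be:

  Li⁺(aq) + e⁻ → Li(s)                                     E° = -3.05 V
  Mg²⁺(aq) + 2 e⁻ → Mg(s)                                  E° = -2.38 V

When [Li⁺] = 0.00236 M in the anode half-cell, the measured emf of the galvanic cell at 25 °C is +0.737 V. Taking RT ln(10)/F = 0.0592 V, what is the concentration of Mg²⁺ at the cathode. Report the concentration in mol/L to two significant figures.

0.0010 M

Mg²⁺/Mg is the cathode, Li⁺/Li the anode: E°cell = +0.67 V, n = 2.
Overall reaction: Mg²⁺(aq) + 2 Li(s) → Mg(s) + 2 Li⁺(aq); Q = [Li⁺]^2/[Mg²⁺]^1.
From E = E° − (0.0592/n) log Q: log Q = (E° − E)·n/0.0592 = (+0.67 − (+0.737))·2/0.0592 = -2.2635.
So 1·log[Mg²⁺] = 2·log(0.00236) − log Q = -5.2542 − (-2.2635) = -2.9907; [Mg²⁺] = 10^(-2.9907) ≈ 0.0010 M.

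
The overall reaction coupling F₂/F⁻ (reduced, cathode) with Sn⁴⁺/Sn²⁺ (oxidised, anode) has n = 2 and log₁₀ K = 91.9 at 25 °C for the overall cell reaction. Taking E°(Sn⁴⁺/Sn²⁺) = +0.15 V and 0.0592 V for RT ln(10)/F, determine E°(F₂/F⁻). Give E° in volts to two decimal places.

E°cell = (0.0592/n)·log K = (0.0592/2)(91.9) = +2.720 V.
Since F₂/F⁻ is the cathode and Sn⁴⁺/Sn²⁺ the anode, E°cell = E°(F₂/F⁻) − E°(Sn⁴⁺/Sn²⁺).
So E°(F₂/F⁻) = E°cell + E°(Sn⁴⁺/Sn²⁺) = +2.720 + (+0.15) = +2.87 V.

+2.87 V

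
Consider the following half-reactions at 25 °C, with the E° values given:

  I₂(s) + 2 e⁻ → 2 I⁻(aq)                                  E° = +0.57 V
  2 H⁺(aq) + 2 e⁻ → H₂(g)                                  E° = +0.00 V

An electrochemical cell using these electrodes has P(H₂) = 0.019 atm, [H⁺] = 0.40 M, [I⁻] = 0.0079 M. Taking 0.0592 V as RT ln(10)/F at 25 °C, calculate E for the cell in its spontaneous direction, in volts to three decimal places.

+0.667 V

I₂/I⁻ is the cathode (higher E°), H⁺/H₂ the anode: E°cell = +0.57 − (+0.00) = +0.57 V, n = 2.
Overall: I₂(s) + H₂(g) → 2 I⁻(aq) + 2 H⁺(aq)
Q = [I⁻]^2·[H⁺]^2 / (P(H₂)); log Q = -3.279.
E = E° − (0.0592/n) log Q = +0.57 − (0.0592/2)(-3.279) = +0.667 V.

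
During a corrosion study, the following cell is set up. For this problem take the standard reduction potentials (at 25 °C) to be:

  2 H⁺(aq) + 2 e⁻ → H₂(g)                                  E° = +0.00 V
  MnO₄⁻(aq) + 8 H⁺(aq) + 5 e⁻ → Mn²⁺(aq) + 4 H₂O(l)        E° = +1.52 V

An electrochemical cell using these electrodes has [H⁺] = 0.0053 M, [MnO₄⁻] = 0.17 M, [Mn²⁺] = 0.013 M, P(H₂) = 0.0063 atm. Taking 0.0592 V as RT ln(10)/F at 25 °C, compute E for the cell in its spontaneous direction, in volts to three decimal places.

+1.387 V

MnO₄⁻/Mn²⁺ is the cathode (higher E°), H⁺/H₂ the anode: E°cell = +1.52 − (+0.00) = +1.52 V, n = 10.
Overall: 2 MnO₄⁻(aq) + 6 H⁺(aq) + 5 H₂(g) → 2 Mn²⁺(aq) + 8 H₂O(l)
Q = [Mn²⁺]^2 / ([MnO₄⁻]^2·[H⁺]^6·P(H₂)^5); log Q = 22.425.
E = E° − (0.0592/n) log Q = +1.52 − (0.0592/10)(22.425) = +1.387 V.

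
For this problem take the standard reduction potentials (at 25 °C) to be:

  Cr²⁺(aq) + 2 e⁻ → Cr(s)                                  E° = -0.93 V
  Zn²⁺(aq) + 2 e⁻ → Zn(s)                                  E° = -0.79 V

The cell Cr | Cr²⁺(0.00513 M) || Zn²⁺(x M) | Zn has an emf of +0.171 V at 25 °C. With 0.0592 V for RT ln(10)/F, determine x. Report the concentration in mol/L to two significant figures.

0.057 M

Zn²⁺/Zn is the cathode, Cr²⁺/Cr the anode: E°cell = +0.14 V, n = 2.
Overall reaction: Zn²⁺(aq) + Cr(s) → Zn(s) + Cr²⁺(aq); Q = [Cr²⁺]^1/[Zn²⁺]^1.
From E = E° − (0.0592/n) log Q: log Q = (E° − E)·n/0.0592 = (+0.14 − (+0.171))·2/0.0592 = -1.0473.
So 1·log[Zn²⁺] = 1·log(0.00513) − log Q = -2.2899 − (-1.0473) = -1.2426; [Zn²⁺] = 10^(-1.2426) ≈ 0.057 M.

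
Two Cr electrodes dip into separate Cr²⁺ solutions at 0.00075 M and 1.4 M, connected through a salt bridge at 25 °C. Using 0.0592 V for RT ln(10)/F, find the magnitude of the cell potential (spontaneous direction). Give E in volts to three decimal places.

For a concentration cell E°cell = 0. The 1.4 M side is the cathode (reduction is favoured where [Cr²⁺] is higher).
With n = 2, E = −(0.0592/2) log([Cr²⁺]ₐₙ/[Cr²⁺]꜀ₐₜ) = −(0.0592/2) log(0.00075/1.4) = −(0.0592/2)(-3.271) = +0.097 V.

+0.097 V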